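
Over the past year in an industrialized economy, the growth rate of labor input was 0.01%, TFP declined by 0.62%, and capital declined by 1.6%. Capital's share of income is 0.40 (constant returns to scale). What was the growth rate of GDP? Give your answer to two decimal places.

Labor's share = 1 − 0.4 = 0.6.
Capital: 0.4 × (-1.6) = -0.64 pp.
Labor input: 0.6 × 0.01 = 0.006 pp.
Output growth = -0.62 + (-0.634) = -1.254%.

-1.25%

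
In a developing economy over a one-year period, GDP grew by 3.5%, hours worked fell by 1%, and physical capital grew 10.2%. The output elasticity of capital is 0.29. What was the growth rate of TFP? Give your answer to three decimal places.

TFP grew 1.252%.

Labor's share = 1 − 0.29 = 0.71.
Physical capital: 0.29 × 10.2 = 2.958 pp.
Hours worked: 0.71 × (-1) = -0.71 pp.
TFP growth = 3.5 − 2.248 = 1.252%.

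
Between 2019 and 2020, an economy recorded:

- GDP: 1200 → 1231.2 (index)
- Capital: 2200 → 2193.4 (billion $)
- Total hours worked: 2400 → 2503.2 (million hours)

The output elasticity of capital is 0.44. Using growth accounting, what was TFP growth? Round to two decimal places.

GDP growth = (1231.2 − 1200) / 1200 = 2.6%.
Capital growth = (2193.4 − 2200) / 2200 = -0.3%.
Total hours worked growth = (2503.2 − 2400) / 2400 = 4.3%.
Labor's share = 1 − 0.44 = 0.56.
Capital: 0.44 × (-0.3) = -0.132 pp.
Total hours worked: 0.56 × 4.3 = 2.408 pp.
TFP growth = 2.6 − 2.276 = 0.324%.

0.32%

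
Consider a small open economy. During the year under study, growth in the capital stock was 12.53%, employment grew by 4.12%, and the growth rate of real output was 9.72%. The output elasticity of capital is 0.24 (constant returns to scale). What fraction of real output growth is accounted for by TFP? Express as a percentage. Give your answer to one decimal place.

36.8%

Labor's share = 1 − 0.24 = 0.76.
The capital stock: 0.24 × 12.53 = 3.0072 pp.
Employment: 0.76 × 4.12 = 3.1312 pp.
TFP growth = 9.72 − 6.1384 = 3.5816%.
TFP share of growth = 3.5816 / 9.72 × 100 = 36.848%.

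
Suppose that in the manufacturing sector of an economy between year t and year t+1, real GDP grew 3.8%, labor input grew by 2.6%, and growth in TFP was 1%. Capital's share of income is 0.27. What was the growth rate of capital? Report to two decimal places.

3.34%

Labor's share = 1 − 0.27 = 0.73.
gY = gA + 0.73×2.6 + 0.27×g.
0.27×g = 3.8 − 1 − 1.898 = 0.902.
g = 0.902 / 0.27 = 3.3407%.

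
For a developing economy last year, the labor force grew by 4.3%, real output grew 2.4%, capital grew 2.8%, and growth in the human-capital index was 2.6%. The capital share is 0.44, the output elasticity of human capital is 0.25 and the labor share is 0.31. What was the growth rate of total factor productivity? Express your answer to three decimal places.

Labor's share = 1 − 0.44 − 0.25 = 0.31.
Capital: 0.44 × 2.8 = 1.232 pp.
The human-capital index: 0.25 × 2.6 = 0.65 pp.
The labor force: 0.31 × 4.3 = 1.333 pp.
TFP growth = 2.4 − 3.215 = -0.815%.

-0.815%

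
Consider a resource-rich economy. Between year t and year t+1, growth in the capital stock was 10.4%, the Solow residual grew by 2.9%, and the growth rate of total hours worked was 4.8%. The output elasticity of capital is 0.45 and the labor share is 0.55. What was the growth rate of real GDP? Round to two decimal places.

Labor's share = 1 − 0.45 = 0.55.
The capital stock: 0.45 × 10.4 = 4.68 pp.
Total hours worked: 0.55 × 4.8 = 2.64 pp.
Output growth = 2.9 + 7.32 = 10.22%.

10.22%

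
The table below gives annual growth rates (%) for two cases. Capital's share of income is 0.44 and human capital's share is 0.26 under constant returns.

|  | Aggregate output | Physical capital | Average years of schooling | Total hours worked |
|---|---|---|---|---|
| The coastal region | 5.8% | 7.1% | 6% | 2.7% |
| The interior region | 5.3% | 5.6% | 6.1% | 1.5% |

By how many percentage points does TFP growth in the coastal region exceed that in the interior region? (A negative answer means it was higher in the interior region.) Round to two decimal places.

Labor's share = 1 − 0.44 − 0.26 = 0.3.
The coastal region: TFP = 5.8 − 3.124 − 1.56 − 0.81 = 0.306%.
The interior region: TFP = 5.3 − 2.464 − 1.586 − 0.45 = 0.8%.
Difference = 0.306 − (0.8) = -0.494 pp.

-0.49 percentage points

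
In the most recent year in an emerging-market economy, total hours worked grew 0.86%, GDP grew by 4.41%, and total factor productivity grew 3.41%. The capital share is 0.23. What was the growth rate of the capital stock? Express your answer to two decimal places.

1.47%

Labor's share = 1 − 0.23 = 0.77.
gY = gA + 0.77×0.86 + 0.23×g.
0.23×g = 4.41 − 3.41 − 0.6622 = 0.3378.
g = 0.3378 / 0.23 = 1.4687%.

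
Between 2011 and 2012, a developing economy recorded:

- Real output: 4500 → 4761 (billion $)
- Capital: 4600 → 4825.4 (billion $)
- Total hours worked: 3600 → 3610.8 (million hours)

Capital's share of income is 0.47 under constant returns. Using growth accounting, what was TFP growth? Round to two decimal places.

TFP growth was 3.34%.

Real output growth = (4761 − 4500) / 4500 = 5.8%.
Capital growth = (4825.4 − 4600) / 4600 = 4.9%.
Total hours worked growth = (3610.8 − 3600) / 3600 = 0.3%.
Labor's share = 1 − 0.47 = 0.53.
Capital: 0.47 × 4.9 = 2.303 pp.
Total hours worked: 0.53 × 0.3 = 0.159 pp.
TFP growth = 5.8 − 2.462 = 3.338%.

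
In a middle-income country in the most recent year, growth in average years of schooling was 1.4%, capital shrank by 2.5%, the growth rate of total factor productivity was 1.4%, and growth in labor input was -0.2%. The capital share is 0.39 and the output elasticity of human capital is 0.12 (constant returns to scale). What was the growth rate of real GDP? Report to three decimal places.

Labor's share = 1 − 0.39 − 0.12 = 0.49.
Capital: 0.39 × (-2.5) = -0.975 pp.
Average years of schooling: 0.12 × 1.4 = 0.168 pp.
Labor input: 0.49 × (-0.2) = -0.098 pp.
Output growth = 1.4 + (-0.905) = 0.495%.

Real GDP grew 0.495%.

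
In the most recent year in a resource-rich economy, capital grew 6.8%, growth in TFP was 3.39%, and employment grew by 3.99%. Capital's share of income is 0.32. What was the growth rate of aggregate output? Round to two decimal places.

Aggregate output growth was 8.28%.

Labor's share = 1 − 0.32 = 0.68.
Capital: 0.32 × 6.8 = 2.176 pp.
Employment: 0.68 × 3.99 = 2.7132 pp.
Output growth = 3.39 + 4.8892 = 8.2792%.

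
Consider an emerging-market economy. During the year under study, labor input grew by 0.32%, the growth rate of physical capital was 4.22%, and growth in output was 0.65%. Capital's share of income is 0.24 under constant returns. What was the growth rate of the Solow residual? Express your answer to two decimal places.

-0.61%

Labor's share = 1 − 0.24 = 0.76.
Physical capital: 0.24 × 4.22 = 1.0128 pp.
Labor input: 0.76 × 0.32 = 0.2432 pp.
TFP growth = 0.65 − 1.256 = -0.606%.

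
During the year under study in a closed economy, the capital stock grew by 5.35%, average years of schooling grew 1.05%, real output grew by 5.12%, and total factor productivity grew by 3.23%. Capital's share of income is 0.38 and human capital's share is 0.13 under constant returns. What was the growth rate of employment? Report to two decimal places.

Labor's share = 1 − 0.38 − 0.13 = 0.49.
gY = gA + 0.38×5.35 + 0.13×1.05 + 0.49×g.
0.49×g = 5.12 − 3.23 − 2.1695 = -0.2795.
g = -0.2795 / 0.49 = -0.5704%.

-0.57%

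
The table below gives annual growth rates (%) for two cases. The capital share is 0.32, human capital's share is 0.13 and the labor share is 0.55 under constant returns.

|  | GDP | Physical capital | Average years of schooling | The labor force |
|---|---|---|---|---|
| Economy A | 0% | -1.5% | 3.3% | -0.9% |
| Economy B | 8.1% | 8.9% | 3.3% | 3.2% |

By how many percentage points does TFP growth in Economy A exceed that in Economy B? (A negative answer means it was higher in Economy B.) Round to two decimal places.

Labor's share = 1 − 0.32 − 0.13 = 0.55.
Economy A: TFP = 0 + 0.48 − 0.429 + 0.495 = 0.546%.
Economy B: TFP = 8.1 − 2.848 − 0.429 − 1.76 = 3.063%.
Difference = 0.546 − (3.063) = -2.517 pp.

-2.52 percentage points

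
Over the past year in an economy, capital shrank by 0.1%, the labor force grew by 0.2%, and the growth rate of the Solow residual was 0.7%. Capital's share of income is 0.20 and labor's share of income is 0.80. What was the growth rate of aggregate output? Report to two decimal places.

Labor's share = 1 − 0.2 = 0.8.
Capital: 0.2 × (-0.1) = -0.02 pp.
The labor force: 0.8 × 0.2 = 0.16 pp.
Output growth = 0.7 + 0.14 = 0.84%.

Aggregate output growth was 0.84%.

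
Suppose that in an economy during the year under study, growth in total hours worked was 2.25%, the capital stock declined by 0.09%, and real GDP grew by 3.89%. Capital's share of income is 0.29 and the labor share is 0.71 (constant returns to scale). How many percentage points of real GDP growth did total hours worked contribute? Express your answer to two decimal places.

1.60 pp

Labor's share = 1 − 0.29 = 0.71.
Contribution = share × growth = 0.71 × 2.25 = 1.5975 pp.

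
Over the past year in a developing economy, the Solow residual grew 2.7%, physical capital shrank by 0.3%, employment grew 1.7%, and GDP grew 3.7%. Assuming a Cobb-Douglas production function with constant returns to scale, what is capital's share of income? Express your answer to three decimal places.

α = 0.350

gY = gA + α·gK + (1−α)·gL, so gY − gA − gL = α(gK − gL).
3.7 − 2.7 − 1.7 = α × (-0.3 − 1.7).
-0.7 = -2 α, so α = 0.35.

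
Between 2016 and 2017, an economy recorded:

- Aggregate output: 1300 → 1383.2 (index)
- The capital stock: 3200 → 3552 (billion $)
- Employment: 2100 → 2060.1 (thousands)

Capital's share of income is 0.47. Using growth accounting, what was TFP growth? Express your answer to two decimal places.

Aggregate output growth = (1383.2 − 1300) / 1300 = 6.4%.
The capital stock growth = (3552 − 3200) / 3200 = 11%.
Employment growth = (2060.1 − 2100) / 2100 = -1.9%.
Labor's share = 1 − 0.47 = 0.53.
The capital stock: 0.47 × 11 = 5.17 pp.
Employment: 0.53 × (-1.9) = -1.007 pp.
TFP growth = 6.4 − 4.163 = 2.237%.

TFP growth was 2.24%.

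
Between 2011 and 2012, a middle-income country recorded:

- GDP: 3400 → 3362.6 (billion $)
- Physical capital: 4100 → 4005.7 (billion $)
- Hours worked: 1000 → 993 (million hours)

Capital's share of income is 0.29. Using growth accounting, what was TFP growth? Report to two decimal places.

0.06%

GDP growth = (3362.6 − 3400) / 3400 = -1.1%.
Physical capital growth = (4005.7 − 4100) / 4100 = -2.3%.
Hours worked growth = (993 − 1000) / 1000 = -0.7%.
Labor's share = 1 − 0.29 = 0.71.
Physical capital: 0.29 × (-2.3) = -0.667 pp.
Hours worked: 0.71 × (-0.7) = -0.497 pp.
TFP growth = -1.1 + 1.164 = 0.064%.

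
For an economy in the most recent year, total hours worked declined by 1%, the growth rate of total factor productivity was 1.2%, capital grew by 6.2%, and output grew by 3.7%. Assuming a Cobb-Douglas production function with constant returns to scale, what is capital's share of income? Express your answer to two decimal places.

gY = gA + α·gK + (1−α)·gL, so gY − gA − gL = α(gK − gL).
3.7 − 1.2 + 1 = α × (6.2 − (-1)).
3.5 = 7.2 α, so α = 0.4861.

Capital's share of income is 0.49.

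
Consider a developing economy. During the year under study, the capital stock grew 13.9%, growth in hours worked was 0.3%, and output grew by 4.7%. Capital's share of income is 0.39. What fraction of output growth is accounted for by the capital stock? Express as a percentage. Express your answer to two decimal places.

115.34%

The capital stock contributed 0.39 × 13.9 = 5.421 pp.
Share of growth = 5.421 / 4.7 × 100 = 115.3404%.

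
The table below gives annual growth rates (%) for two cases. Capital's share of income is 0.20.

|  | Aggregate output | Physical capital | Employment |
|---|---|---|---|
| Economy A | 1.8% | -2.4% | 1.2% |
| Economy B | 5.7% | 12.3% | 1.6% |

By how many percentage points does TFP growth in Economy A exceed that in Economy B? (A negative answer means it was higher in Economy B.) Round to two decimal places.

Labor's share = 1 − 0.2 = 0.8.
Economy A: TFP = 1.8 + 0.48 − 0.96 = 1.32%.
Economy B: TFP = 5.7 − 2.46 − 1.28 = 1.96%.
Difference = 1.32 − (1.96) = -0.64 pp.

-0.64 percentage points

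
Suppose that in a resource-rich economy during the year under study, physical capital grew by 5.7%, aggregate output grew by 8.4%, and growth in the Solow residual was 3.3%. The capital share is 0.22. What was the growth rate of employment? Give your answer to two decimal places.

Labor's share = 1 − 0.22 = 0.78.
gY = gA + 0.22×5.7 + 0.78×g.
0.78×g = 8.4 − 3.3 − 1.254 = 3.846.
g = 3.846 / 0.78 = 4.9308%.

4.93%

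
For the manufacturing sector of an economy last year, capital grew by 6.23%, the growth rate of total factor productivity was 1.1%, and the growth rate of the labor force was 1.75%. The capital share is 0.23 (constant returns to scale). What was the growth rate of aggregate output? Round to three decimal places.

3.880%

Labor's share = 1 − 0.23 = 0.77.
Capital: 0.23 × 6.23 = 1.4329 pp.
The labor force: 0.77 × 1.75 = 1.3475 pp.
Output growth = 1.1 + 2.7804 = 3.8804%.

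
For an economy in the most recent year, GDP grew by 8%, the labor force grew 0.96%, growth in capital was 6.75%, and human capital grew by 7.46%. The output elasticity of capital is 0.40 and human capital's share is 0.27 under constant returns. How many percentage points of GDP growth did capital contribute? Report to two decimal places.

Contribution = share × growth = 0.4 × 6.75 = 2.7 pp.

2.70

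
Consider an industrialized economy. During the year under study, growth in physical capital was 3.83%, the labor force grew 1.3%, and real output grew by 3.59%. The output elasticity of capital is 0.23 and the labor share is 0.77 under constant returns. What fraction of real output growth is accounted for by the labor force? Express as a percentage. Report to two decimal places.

The labor force accounted for 27.88% of growth.

Labor's share = 1 − 0.23 = 0.77.
The labor force contributed 0.77 × 1.3 = 1.001 pp.
Share of growth = 1.001 / 3.59 × 100 = 27.883%.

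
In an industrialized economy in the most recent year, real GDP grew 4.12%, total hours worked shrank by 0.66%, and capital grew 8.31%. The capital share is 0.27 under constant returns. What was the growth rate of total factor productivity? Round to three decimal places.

Labor's share = 1 − 0.27 = 0.73.
Capital: 0.27 × 8.31 = 2.2437 pp.
Total hours worked: 0.73 × (-0.66) = -0.4818 pp.
TFP growth = 4.12 − 1.7619 = 2.3581%.

2.358%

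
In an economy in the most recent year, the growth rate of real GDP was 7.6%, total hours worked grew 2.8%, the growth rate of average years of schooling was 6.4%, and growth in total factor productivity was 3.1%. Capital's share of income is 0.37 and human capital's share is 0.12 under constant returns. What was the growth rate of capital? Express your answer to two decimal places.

6.23%

Labor's share = 1 − 0.37 − 0.12 = 0.51.
gY = gA + 0.12×6.4 + 0.51×2.8 + 0.37×g.
0.37×g = 7.6 − 3.1 − 2.196 = 2.304.
g = 2.304 / 0.37 = 6.227%.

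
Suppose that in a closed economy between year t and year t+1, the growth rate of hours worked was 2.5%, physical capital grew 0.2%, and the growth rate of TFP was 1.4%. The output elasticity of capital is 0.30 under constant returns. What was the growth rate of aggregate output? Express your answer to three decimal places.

Labor's share = 1 − 0.3 = 0.7.
Physical capital: 0.3 × 0.2 = 0.06 pp.
Hours worked: 0.7 × 2.5 = 1.75 pp.
Output growth = 1.4 + 1.81 = 3.21%.

Aggregate output grew 3.210%.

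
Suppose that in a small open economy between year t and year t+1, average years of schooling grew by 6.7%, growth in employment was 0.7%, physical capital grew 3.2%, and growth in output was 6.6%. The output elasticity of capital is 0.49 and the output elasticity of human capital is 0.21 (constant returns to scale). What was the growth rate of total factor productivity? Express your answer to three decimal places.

3.415%

Labor's share = 1 − 0.49 − 0.21 = 0.3.
Physical capital: 0.49 × 3.2 = 1.568 pp.
Average years of schooling: 0.21 × 6.7 = 1.407 pp.
Employment: 0.3 × 0.7 = 0.21 pp.
TFP growth = 6.6 − 3.185 = 3.415%.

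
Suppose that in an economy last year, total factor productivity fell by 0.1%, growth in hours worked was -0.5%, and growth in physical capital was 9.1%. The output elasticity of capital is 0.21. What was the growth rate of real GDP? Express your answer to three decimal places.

Labor's share = 1 − 0.21 = 0.79.
Physical capital: 0.21 × 9.1 = 1.911 pp.
Hours worked: 0.79 × (-0.5) = -0.395 pp.
Output growth = -0.1 + 1.516 = 1.416%.

Real GDP grew 1.416%.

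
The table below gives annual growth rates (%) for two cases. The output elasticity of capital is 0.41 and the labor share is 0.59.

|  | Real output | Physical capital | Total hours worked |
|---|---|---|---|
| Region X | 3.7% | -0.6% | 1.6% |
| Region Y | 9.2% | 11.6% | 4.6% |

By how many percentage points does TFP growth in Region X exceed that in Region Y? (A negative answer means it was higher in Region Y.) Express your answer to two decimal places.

Labor's share = 1 − 0.41 = 0.59.
Region X: TFP = 3.7 + 0.246 − 0.944 = 3.002%.
Region Y: TFP = 9.2 − 4.756 − 2.714 = 1.73%.
Difference = 3.002 − (1.73) = 1.272 pp.

1.27 percentage points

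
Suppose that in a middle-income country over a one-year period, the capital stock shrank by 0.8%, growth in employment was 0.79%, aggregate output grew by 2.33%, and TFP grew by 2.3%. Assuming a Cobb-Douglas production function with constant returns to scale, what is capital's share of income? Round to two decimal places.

α = 0.48

gY = gA + α·gK + (1−α)·gL, so gY − gA − gL = α(gK − gL).
2.33 − 2.3 − 0.79 = α × (-0.8 − 0.79).
-0.76 = -1.59 α, so α = 0.478.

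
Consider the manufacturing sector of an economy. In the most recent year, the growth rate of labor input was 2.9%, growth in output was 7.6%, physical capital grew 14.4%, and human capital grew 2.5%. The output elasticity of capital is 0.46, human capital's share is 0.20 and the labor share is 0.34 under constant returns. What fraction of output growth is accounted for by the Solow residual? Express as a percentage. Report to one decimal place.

Labor's share = 1 − 0.46 − 0.2 = 0.34.
Physical capital: 0.46 × 14.4 = 6.624 pp.
Human capital: 0.2 × 2.5 = 0.5 pp.
Labor input: 0.34 × 2.9 = 0.986 pp.
TFP growth = 7.6 − 8.11 = -0.51%.
TFP share of growth = -0.51 / 7.6 × 100 = -6.711%.

-6.7%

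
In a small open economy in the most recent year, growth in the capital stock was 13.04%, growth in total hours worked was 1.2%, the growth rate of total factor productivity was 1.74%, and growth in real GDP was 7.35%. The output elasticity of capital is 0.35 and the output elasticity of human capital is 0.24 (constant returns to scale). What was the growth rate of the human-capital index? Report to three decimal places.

Labor's share = 1 − 0.35 − 0.24 = 0.41.
gY = gA + 0.35×13.04 + 0.41×1.2 + 0.24×g.
0.24×g = 7.35 − 1.74 − 5.056 = 0.554.
g = 0.554 / 0.24 = 2.30833%.

2.308%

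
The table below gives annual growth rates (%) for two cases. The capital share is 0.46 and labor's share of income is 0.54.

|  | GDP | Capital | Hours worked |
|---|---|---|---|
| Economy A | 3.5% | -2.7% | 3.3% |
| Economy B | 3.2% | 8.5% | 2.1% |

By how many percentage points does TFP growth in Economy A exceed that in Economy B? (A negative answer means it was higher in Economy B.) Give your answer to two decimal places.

4.80 percentage points

Labor's share = 1 − 0.46 = 0.54.
Economy A: TFP = 3.5 + 1.242 − 1.782 = 2.96%.
Economy B: TFP = 3.2 − 3.91 − 1.134 = -1.844%.
Difference = 2.96 − (-1.844) = 4.804 pp.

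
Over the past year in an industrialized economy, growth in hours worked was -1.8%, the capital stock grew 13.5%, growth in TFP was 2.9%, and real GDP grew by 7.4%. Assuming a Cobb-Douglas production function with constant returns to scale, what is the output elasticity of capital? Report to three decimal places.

gY = gA + α·gK + (1−α)·gL, so gY − gA − gL = α(gK − gL).
7.4 − 2.9 + 1.8 = α × (13.5 − (-1.8)).
6.3 = 15.3 α, so α = 0.41176.

The output elasticity of capital is 0.412.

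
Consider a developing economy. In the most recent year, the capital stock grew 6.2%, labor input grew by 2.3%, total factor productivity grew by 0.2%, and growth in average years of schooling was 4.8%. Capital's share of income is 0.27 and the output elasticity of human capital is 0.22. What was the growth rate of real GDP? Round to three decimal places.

4.103%

Labor's share = 1 − 0.27 − 0.22 = 0.51.
The capital stock: 0.27 × 6.2 = 1.674 pp.
Average years of schooling: 0.22 × 4.8 = 1.056 pp.
Labor input: 0.51 × 2.3 = 1.173 pp.
Output growth = 0.2 + 3.903 = 4.103%.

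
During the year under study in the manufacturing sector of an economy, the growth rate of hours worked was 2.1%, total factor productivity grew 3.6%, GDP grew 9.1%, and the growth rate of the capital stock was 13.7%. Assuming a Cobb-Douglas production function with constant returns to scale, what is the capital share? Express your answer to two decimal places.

α = 0.29

gY = gA + α·gK + (1−α)·gL, so gY − gA − gL = α(gK − gL).
9.1 − 3.6 − 2.1 = α × (13.7 − 2.1).
3.4 = 11.6 α, so α = 0.2931.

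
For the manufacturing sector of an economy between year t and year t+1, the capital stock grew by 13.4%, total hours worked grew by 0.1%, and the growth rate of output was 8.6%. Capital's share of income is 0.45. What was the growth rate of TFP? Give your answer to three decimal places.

Labor's share = 1 − 0.45 = 0.55.
The capital stock: 0.45 × 13.4 = 6.03 pp.
Total hours worked: 0.55 × 0.1 = 0.055 pp.
TFP growth = 8.6 − 6.085 = 2.515%.

TFP grew 2.515%.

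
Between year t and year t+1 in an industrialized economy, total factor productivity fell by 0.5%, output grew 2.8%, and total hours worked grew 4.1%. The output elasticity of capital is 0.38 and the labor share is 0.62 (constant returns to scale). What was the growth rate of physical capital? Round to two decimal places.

Labor's share = 1 − 0.38 = 0.62.
gY = gA + 0.62×4.1 + 0.38×g.
0.38×g = 2.8 + 0.5 − 2.542 = 0.758.
g = 0.758 / 0.38 = 1.9947%.

Physical capital growth was 1.99%.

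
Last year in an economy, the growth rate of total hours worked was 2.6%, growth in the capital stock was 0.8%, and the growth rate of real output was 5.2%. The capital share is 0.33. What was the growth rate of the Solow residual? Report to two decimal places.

The Solow residual grew 3.19%.

Labor's share = 1 − 0.33 = 0.67.
The capital stock: 0.33 × 0.8 = 0.264 pp.
Total hours worked: 0.67 × 2.6 = 1.742 pp.
TFP growth = 5.2 − 2.006 = 3.194%.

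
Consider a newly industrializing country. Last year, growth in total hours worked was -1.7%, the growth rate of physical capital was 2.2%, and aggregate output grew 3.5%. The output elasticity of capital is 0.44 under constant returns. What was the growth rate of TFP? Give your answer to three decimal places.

Labor's share = 1 − 0.44 = 0.56.
Physical capital: 0.44 × 2.2 = 0.968 pp.
Total hours worked: 0.56 × (-1.7) = -0.952 pp.
TFP growth = 3.5 − 0.016 = 3.484%.

3.484%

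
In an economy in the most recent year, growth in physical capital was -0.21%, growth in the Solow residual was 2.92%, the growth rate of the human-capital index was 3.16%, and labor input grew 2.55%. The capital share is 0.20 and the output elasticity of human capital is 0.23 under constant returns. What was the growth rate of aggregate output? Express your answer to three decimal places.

Labor's share = 1 − 0.2 − 0.23 = 0.57.
Physical capital: 0.2 × (-0.21) = -0.042 pp.
The human-capital index: 0.23 × 3.16 = 0.7268 pp.
Labor input: 0.57 × 2.55 = 1.4535 pp.
Output growth = 2.92 + 2.1383 = 5.0583%.

5.058%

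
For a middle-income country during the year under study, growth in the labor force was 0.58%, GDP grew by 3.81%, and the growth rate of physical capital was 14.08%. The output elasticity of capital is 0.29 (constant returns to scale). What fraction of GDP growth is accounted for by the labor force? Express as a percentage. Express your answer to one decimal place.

Labor's share = 1 − 0.29 = 0.71.
The labor force contributed 0.71 × 0.58 = 0.4118 pp.
Share of growth = 0.4118 / 3.81 × 100 = 10.808%.

10.8%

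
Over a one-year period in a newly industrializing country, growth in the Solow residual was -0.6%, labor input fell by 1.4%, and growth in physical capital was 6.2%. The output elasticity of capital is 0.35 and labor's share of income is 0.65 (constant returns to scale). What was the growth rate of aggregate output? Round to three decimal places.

Labor's share = 1 − 0.35 = 0.65.
Physical capital: 0.35 × 6.2 = 2.17 pp.
Labor input: 0.65 × (-1.4) = -0.91 pp.
Output growth = -0.6 + 1.26 = 0.66%.

0.660%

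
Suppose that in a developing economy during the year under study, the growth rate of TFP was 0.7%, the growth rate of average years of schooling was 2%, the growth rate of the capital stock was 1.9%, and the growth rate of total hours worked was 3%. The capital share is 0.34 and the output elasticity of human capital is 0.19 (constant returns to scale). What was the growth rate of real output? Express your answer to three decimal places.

Real output growth was 3.136%.

Labor's share = 1 − 0.34 − 0.19 = 0.47.
The capital stock: 0.34 × 1.9 = 0.646 pp.
Average years of schooling: 0.19 × 2 = 0.38 pp.
Total hours worked: 0.47 × 3 = 1.41 pp.
Output growth = 0.7 + 2.436 = 3.136%.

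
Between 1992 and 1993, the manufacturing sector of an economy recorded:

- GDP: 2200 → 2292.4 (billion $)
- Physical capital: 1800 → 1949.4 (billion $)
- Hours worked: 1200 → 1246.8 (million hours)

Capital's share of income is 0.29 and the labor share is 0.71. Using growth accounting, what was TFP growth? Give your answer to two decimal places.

GDP growth = (2292.4 − 2200) / 2200 = 4.2%.
Physical capital growth = (1949.4 − 1800) / 1800 = 8.3%.
Hours worked growth = (1246.8 − 1200) / 1200 = 3.9%.
Labor's share = 1 − 0.29 = 0.71.
Physical capital: 0.29 × 8.3 = 2.407 pp.
Hours worked: 0.71 × 3.9 = 2.769 pp.
TFP growth = 4.2 − 5.176 = -0.976%.

-0.98%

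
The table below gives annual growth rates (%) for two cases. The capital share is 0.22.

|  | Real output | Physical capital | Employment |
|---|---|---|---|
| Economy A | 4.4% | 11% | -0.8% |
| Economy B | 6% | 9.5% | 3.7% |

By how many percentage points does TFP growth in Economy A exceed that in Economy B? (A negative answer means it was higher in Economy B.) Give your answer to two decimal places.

Labor's share = 1 − 0.22 = 0.78.
Economy A: TFP = 4.4 − 2.42 + 0.624 = 2.604%.
Economy B: TFP = 6 − 2.09 − 2.886 = 1.024%.
Difference = 2.604 − (1.024) = 1.58 pp.

1.58 percentage points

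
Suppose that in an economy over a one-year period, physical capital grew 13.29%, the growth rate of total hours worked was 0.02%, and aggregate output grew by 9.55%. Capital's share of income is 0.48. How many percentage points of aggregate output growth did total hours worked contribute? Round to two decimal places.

Labor's share = 1 − 0.48 = 0.52.
Contribution = share × growth = 0.52 × 0.02 = 0.0104 pp.

0.01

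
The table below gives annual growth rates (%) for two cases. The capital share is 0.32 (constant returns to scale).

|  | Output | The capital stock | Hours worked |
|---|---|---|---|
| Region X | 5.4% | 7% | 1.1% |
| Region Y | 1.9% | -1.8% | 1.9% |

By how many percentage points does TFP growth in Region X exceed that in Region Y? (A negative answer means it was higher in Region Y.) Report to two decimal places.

1.23 percentage points

Labor's share = 1 − 0.32 = 0.68.
Region X: TFP = 5.4 − 2.24 − 0.748 = 2.412%.
Region Y: TFP = 1.9 + 0.576 − 1.292 = 1.184%.
Difference = 2.412 − (1.184) = 1.228 pp.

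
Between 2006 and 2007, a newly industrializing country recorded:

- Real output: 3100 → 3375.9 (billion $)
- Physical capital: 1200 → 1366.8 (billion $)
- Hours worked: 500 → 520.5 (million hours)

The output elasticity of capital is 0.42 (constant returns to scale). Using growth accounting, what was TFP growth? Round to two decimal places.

0.68%

Real output growth = (3375.9 − 3100) / 3100 = 8.9%.
Physical capital growth = (1366.8 − 1200) / 1200 = 13.9%.
Hours worked growth = (520.5 − 500) / 500 = 4.1%.
Labor's share = 1 − 0.42 = 0.58.
Physical capital: 0.42 × 13.9 = 5.838 pp.
Hours worked: 0.58 × 4.1 = 2.378 pp.
TFP growth = 8.9 − 8.216 = 0.684%.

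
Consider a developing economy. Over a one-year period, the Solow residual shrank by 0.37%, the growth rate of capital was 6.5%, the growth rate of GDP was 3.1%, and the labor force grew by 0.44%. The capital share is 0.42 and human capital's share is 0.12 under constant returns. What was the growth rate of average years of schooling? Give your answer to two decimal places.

Labor's share = 1 − 0.42 − 0.12 = 0.46.
gY = gA + 0.42×6.5 + 0.46×0.44 + 0.12×g.
0.12×g = 3.1 + 0.37 − 2.9324 = 0.5376.
g = 0.5376 / 0.12 = 4.48%.

Average years of schooling grew 4.48%.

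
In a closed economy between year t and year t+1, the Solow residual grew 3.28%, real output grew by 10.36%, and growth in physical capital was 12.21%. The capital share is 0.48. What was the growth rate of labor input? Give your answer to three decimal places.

Labor's share = 1 − 0.48 = 0.52.
gY = gA + 0.48×12.21 + 0.52×g.
0.52×g = 10.36 − 3.28 − 5.8608 = 1.2192.
g = 1.2192 / 0.52 = 2.34462%.

Labor input grew 2.345%.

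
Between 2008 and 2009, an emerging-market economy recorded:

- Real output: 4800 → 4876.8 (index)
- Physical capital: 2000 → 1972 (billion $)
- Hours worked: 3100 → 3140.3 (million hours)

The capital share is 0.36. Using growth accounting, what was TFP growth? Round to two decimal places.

1.27%

Real output growth = (4876.8 − 4800) / 4800 = 1.6%.
Physical capital growth = (1972 − 2000) / 2000 = -1.4%.
Hours worked growth = (3140.3 − 3100) / 3100 = 1.3%.
Labor's share = 1 − 0.36 = 0.64.
Physical capital: 0.36 × (-1.4) = -0.504 pp.
Hours worked: 0.64 × 1.3 = 0.832 pp.
TFP growth = 1.6 − 0.328 = 1.272%.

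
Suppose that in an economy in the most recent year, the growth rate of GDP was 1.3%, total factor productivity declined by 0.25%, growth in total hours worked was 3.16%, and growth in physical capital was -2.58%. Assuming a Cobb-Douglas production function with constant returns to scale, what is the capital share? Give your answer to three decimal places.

gY = gA + α·gK + (1−α)·gL, so gY − gA − gL = α(gK − gL).
1.3 + 0.25 − 3.16 = α × (-2.58 − 3.16).
-1.61 = -5.74 α, so α = 0.28049.

0.280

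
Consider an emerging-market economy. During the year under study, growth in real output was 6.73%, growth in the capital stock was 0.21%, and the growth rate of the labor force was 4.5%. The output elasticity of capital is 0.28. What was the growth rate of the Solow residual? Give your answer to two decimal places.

Labor's share = 1 − 0.28 = 0.72.
The capital stock: 0.28 × 0.21 = 0.0588 pp.
The labor force: 0.72 × 4.5 = 3.24 pp.
TFP growth = 6.73 − 3.2988 = 3.4312%.

3.43%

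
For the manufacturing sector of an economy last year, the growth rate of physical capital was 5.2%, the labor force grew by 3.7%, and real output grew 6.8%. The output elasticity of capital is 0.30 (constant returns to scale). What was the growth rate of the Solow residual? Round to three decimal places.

Labor's share = 1 − 0.3 = 0.7.
Physical capital: 0.3 × 5.2 = 1.56 pp.
The labor force: 0.7 × 3.7 = 2.59 pp.
TFP growth = 6.8 − 4.15 = 2.65%.

2.650%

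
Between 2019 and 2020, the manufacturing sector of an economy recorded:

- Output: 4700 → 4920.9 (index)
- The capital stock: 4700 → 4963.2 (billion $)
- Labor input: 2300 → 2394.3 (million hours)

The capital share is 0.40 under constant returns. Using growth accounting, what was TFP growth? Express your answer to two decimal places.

Output growth = (4920.9 − 4700) / 4700 = 4.7%.
The capital stock growth = (4963.2 − 4700) / 4700 = 5.6%.
Labor input growth = (2394.3 − 2300) / 2300 = 4.1%.
Labor's share = 1 − 0.4 = 0.6.
The capital stock: 0.4 × 5.6 = 2.24 pp.
Labor input: 0.6 × 4.1 = 2.46 pp.
TFP growth = 4.7 − 4.7 = 0%.

0.00%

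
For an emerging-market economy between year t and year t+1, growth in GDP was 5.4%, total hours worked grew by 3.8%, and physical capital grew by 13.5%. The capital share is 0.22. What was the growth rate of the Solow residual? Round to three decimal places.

-0.534%

Labor's share = 1 − 0.22 = 0.78.
Physical capital: 0.22 × 13.5 = 2.97 pp.
Total hours worked: 0.78 × 3.8 = 2.964 pp.
TFP growth = 5.4 − 5.934 = -0.534%.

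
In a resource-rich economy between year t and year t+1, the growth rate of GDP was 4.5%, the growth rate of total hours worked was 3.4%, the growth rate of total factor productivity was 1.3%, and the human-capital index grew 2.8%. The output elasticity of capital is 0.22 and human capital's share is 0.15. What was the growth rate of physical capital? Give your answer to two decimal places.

Labor's share = 1 − 0.22 − 0.15 = 0.63.
gY = gA + 0.15×2.8 + 0.63×3.4 + 0.22×g.
0.22×g = 4.5 − 1.3 − 2.562 = 0.638.
g = 0.638 / 0.22 = 2.9%.

Physical capital grew 2.90%.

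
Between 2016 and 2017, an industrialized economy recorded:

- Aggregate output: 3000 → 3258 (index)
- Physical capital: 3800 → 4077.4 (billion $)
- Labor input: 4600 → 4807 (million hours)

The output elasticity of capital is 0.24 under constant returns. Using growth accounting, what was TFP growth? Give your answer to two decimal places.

Aggregate output growth = (3258 − 3000) / 3000 = 8.6%.
Physical capital growth = (4077.4 − 3800) / 3800 = 7.3%.
Labor input growth = (4807 − 4600) / 4600 = 4.5%.
Labor's share = 1 − 0.24 = 0.76.
Physical capital: 0.24 × 7.3 = 1.752 pp.
Labor input: 0.76 × 4.5 = 3.42 pp.
TFP growth = 8.6 − 5.172 = 3.428%.

3.43%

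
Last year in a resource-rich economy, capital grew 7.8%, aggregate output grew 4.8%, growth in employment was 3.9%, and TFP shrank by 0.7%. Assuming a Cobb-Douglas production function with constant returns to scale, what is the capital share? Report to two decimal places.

gY = gA + α·gK + (1−α)·gL, so gY − gA − gL = α(gK − gL).
4.8 + 0.7 − 3.9 = α × (7.8 − 3.9).
1.6 = 3.9 α, so α = 0.4103.

The capital share is 0.41.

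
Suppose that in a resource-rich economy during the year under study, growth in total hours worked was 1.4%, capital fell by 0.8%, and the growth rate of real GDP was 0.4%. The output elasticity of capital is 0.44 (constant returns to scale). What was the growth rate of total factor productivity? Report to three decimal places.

-0.032%

Labor's share = 1 − 0.44 = 0.56.
Capital: 0.44 × (-0.8) = -0.352 pp.
Total hours worked: 0.56 × 1.4 = 0.784 pp.
TFP growth = 0.4 − 0.432 = -0.032%.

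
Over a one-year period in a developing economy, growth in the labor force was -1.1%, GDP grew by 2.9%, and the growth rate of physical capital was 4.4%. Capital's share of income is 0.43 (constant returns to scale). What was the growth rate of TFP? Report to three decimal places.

1.635%

Labor's share = 1 − 0.43 = 0.57.
Physical capital: 0.43 × 4.4 = 1.892 pp.
The labor force: 0.57 × (-1.1) = -0.627 pp.
TFP growth = 2.9 − 1.265 = 1.635%.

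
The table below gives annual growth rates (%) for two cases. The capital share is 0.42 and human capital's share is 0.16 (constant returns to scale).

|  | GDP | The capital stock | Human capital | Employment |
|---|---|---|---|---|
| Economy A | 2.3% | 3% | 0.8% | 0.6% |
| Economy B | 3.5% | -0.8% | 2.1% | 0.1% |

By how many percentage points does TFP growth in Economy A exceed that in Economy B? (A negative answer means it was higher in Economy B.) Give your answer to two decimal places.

Labor's share = 1 − 0.42 − 0.16 = 0.42.
Economy A: TFP = 2.3 − 1.26 − 0.128 − 0.252 = 0.66%.
Economy B: TFP = 3.5 + 0.336 − 0.336 − 0.042 = 3.458%.
Difference = 0.66 − (3.458) = -2.798 pp.

-2.80 percentage points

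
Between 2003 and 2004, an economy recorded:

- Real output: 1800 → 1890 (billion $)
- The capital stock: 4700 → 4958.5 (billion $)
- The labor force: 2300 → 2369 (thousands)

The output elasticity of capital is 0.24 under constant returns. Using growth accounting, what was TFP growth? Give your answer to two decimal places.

Real output growth = (1890 − 1800) / 1800 = 5%.
The capital stock growth = (4958.5 − 4700) / 4700 = 5.5%.
The labor force growth = (2369 − 2300) / 2300 = 3%.
Labor's share = 1 − 0.24 = 0.76.
The capital stock: 0.24 × 5.5 = 1.32 pp.
The labor force: 0.76 × 3 = 2.28 pp.
TFP growth = 5 − 3.6 = 1.4%.

TFP grew 1.40%.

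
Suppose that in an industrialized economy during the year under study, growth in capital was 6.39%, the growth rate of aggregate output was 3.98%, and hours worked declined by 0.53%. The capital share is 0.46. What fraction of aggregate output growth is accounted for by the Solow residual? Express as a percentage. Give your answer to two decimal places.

The Solow residual accounted for 33.34% of growth.

Labor's share = 1 − 0.46 = 0.54.
Capital: 0.46 × 6.39 = 2.9394 pp.
Hours worked: 0.54 × (-0.53) = -0.2862 pp.
TFP growth = 3.98 − 2.6532 = 1.3268%.
TFP share of growth = 1.3268 / 3.98 × 100 = 33.3367%.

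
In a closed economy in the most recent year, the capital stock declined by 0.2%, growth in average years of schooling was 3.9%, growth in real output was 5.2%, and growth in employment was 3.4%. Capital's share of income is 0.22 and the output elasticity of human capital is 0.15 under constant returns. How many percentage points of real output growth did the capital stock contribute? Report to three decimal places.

-0.044

Contribution = share × growth = 0.22 × (-0.2) = -0.044 pp.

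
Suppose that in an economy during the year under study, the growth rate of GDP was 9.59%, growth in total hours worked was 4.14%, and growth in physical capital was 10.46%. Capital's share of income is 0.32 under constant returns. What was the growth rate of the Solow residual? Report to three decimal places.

Labor's share = 1 − 0.32 = 0.68.
Physical capital: 0.32 × 10.46 = 3.3472 pp.
Total hours worked: 0.68 × 4.14 = 2.8152 pp.
TFP growth = 9.59 − 6.1624 = 3.4276%.

3.428%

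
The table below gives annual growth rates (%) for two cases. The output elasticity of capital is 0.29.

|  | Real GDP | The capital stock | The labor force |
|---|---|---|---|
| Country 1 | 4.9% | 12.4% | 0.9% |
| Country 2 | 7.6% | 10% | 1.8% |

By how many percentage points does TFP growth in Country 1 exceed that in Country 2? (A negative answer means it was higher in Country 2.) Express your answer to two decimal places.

-2.76 percentage points

Labor's share = 1 − 0.29 = 0.71.
Country 1: TFP = 4.9 − 3.596 − 0.639 = 0.665%.
Country 2: TFP = 7.6 − 2.9 − 1.278 = 3.422%.
Difference = 0.665 − (3.422) = -2.757 pp.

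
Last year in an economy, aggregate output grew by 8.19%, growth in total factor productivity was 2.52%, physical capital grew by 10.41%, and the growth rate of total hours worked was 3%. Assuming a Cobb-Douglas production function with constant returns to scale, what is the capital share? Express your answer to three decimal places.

gY = gA + α·gK + (1−α)·gL, so gY − gA − gL = α(gK − gL).
8.19 − 2.52 − 3 = α × (10.41 − 3).
2.67 = 7.41 α, so α = 0.36032.

α = 0.360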